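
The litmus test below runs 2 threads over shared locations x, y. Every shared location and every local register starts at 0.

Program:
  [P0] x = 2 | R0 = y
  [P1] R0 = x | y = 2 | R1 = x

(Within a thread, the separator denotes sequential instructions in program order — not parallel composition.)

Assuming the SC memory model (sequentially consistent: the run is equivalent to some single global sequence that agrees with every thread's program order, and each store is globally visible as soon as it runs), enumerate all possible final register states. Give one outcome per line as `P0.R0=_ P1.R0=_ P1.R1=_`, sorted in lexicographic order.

outcome vector order: (P0.R0,P1.R0,P1.R1)
|SC outcomes| = 5

P0.R0=0 P1.R0=0 P1.R1=2
P0.R0=0 P1.R0=2 P1.R1=2
P0.R0=2 P1.R0=0 P1.R1=0
P0.R0=2 P1.R0=0 P1.R1=2
P0.R0=2 P1.R0=2 P1.R1=2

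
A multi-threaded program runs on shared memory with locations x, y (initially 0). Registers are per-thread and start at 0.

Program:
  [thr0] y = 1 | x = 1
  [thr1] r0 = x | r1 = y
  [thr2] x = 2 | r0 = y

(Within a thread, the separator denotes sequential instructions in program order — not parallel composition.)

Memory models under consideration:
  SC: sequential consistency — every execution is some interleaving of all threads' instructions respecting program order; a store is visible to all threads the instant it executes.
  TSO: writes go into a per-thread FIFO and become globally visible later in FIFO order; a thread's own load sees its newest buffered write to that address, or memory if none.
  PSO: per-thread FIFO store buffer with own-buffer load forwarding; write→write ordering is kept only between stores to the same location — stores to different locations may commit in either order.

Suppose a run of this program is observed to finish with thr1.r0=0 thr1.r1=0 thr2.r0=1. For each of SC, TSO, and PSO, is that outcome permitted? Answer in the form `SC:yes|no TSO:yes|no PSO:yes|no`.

outcome vector order: (thr1.r0,thr1.r1,thr2.r0)
SC (10): 0/0/0 0/0/1 0/1/0 0/1/1 1/1/0 1/1/1 2/0/0 2/0/1 2/1/0 2/1/1
TSO (10): 0/0/0 0/0/1 0/1/0 0/1/1 1/1/0 1/1/1 2/0/0 2/0/1 2/1/0 2/1/1
PSO (12): 0/0/0 0/0/1 0/1/0 0/1/1 1/0/0 1/0/1 1/1/0 1/1/1 2/0/0 2/0/1 2/1/0 2/1/1
target 0/0/1 ∈ {SC,TSO,PSO}

SC:yes TSO:yes PSO:yes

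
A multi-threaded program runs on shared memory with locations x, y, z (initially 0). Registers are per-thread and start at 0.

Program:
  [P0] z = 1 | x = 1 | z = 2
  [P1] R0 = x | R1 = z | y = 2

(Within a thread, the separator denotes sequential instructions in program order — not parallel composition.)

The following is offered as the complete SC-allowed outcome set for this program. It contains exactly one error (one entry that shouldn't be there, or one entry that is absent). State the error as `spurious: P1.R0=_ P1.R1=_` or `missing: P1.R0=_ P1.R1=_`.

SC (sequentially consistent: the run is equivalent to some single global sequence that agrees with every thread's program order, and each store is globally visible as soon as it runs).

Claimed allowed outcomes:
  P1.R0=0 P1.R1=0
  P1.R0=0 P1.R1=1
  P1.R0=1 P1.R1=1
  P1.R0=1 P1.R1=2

missing: P1.R0=0 P1.R1=2

outcome vector order: (P1.R0,P1.R1)
under SC → (0,0); (0,1); (0,2); (1,1); (1,2)
SC∖claimed = {(0,2)}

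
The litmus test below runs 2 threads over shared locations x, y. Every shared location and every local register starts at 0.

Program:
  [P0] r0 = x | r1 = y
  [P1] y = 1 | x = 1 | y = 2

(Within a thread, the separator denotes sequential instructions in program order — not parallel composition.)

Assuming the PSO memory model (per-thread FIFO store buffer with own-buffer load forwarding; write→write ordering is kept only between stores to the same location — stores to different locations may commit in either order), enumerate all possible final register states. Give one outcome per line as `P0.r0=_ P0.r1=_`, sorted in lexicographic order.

P0.r0=0 P0.r1=0
P0.r0=0 P0.r1=1
P0.r0=0 P0.r1=2
P0.r0=1 P0.r1=0
P0.r0=1 P0.r1=1
P0.r0=1 P0.r1=2

outcome vector order: (P0.r0,P0.r1)
|PSO outcomes| = 6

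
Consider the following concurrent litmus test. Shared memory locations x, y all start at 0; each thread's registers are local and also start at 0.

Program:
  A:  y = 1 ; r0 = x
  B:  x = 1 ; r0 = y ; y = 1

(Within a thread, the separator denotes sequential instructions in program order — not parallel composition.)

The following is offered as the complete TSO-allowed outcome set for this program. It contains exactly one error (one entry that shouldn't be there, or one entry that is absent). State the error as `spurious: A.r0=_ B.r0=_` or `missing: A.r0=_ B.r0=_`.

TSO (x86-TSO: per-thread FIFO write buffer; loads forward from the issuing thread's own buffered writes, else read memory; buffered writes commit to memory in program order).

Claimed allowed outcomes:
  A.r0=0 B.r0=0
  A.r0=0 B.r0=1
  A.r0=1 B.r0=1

outcome vector order: (A.r0,B.r0)
under TSO → (0,0), (0,1), (1,0), (1,1)
TSO∖claimed = {(1,0)}

missing: A.r0=1 B.r0=0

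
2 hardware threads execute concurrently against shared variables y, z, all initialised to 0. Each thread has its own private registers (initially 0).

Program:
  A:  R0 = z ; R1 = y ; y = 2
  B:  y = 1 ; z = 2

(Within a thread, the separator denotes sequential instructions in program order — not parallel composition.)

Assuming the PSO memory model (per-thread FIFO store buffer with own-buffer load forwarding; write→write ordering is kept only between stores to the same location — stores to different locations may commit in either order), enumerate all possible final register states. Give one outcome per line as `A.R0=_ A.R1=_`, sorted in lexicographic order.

outcome vector order: (A.R0,A.R1)
|PSO outcomes| = 4

A.R0=0 A.R1=0
A.R0=0 A.R1=1
A.R0=2 A.R1=0
A.R0=2 A.R1=1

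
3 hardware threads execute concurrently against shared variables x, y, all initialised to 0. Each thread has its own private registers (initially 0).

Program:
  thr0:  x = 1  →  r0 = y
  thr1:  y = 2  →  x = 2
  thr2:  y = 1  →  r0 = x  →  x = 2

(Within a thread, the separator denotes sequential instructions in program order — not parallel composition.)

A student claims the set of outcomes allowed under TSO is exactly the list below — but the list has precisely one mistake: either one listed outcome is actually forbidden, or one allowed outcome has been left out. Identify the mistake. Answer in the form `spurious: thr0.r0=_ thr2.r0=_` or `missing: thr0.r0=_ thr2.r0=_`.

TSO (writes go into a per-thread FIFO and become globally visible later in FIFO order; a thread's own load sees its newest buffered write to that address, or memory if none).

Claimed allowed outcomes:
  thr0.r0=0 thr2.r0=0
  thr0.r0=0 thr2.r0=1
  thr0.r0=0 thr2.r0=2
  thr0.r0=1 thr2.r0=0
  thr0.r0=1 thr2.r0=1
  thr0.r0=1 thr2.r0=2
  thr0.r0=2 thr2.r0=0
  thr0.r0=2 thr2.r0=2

missing: thr0.r0=2 thr2.r0=1

outcome vector order: (thr0.r0,thr2.r0)
TSO (9): 00; 01; 02; 10; 11; 12; 20; 21; 22
TSO∖claimed = {21}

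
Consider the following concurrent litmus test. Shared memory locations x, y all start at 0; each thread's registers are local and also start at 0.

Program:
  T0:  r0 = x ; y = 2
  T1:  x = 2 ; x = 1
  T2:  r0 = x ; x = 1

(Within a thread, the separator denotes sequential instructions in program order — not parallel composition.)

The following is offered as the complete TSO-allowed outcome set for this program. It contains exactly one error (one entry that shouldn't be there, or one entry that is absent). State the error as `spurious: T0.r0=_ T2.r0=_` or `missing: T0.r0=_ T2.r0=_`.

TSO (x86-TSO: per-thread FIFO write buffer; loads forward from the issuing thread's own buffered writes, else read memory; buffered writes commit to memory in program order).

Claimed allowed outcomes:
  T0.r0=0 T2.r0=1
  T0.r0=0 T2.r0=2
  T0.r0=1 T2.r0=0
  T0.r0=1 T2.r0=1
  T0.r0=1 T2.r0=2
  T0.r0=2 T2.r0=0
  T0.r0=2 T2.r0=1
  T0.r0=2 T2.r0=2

outcome vector order: (T0.r0,T2.r0)
[TSO] allowed = {(0,0) (0,1) (0,2) (1,0) (1,1) (1,2) (2,0) (2,1) (2,2)}
TSO∖claimed = {(0,0)}

missing: T0.r0=0 T2.r0=0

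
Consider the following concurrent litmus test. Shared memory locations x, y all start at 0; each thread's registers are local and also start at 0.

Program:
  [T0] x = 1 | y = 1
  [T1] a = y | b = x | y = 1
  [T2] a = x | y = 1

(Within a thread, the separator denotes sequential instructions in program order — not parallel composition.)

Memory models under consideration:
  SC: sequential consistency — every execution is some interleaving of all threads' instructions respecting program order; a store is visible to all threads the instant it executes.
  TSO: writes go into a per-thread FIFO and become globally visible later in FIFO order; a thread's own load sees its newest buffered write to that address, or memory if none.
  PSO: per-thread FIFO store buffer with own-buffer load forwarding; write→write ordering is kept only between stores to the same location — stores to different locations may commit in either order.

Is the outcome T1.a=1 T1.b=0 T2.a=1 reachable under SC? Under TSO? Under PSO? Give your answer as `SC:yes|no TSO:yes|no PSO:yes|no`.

SC:no TSO:no PSO:yes

outcome vector order: (T1.a,T1.b,T2.a)
under SC → (0,0,0); (0,0,1); (0,1,0); (0,1,1); (1,0,0); (1,1,0); (1,1,1)
under TSO → (0,0,0); (0,0,1); (0,1,0); (0,1,1); (1,0,0); (1,1,0); (1,1,1)
under PSO → (0,0,0); (0,0,1); (0,1,0); (0,1,1); (1,0,0); (1,0,1); (1,1,0); (1,1,1)
target (1,0,1) ∈ {PSO}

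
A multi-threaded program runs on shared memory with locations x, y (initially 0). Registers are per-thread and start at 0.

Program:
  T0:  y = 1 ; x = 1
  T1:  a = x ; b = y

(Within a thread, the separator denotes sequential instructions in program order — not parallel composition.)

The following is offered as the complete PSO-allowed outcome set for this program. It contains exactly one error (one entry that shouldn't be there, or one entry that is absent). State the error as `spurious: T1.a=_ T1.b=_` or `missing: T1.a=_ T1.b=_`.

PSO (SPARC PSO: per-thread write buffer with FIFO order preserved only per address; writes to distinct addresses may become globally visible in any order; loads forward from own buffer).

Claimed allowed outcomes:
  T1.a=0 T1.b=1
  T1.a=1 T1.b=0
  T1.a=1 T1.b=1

missing: T1.a=0 T1.b=0

outcome vector order: (T1.a,T1.b)
under PSO → 00; 01; 10; 11
PSO∖claimed = {00}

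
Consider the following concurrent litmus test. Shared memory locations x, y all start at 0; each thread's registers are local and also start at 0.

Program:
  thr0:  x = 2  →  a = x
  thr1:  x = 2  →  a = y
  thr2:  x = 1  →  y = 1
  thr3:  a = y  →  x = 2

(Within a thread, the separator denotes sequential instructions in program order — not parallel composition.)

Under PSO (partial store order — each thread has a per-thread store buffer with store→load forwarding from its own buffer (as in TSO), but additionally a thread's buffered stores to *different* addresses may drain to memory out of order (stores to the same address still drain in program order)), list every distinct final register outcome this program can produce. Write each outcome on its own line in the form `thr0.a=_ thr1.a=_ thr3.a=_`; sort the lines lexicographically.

thr0.a=1 thr1.a=0 thr3.a=0
thr0.a=1 thr1.a=0 thr3.a=1
thr0.a=1 thr1.a=1 thr3.a=0
thr0.a=1 thr1.a=1 thr3.a=1
thr0.a=2 thr1.a=0 thr3.a=0
thr0.a=2 thr1.a=0 thr3.a=1
thr0.a=2 thr1.a=1 thr3.a=0
thr0.a=2 thr1.a=1 thr3.a=1

outcome vector order: (thr0.a,thr1.a,thr3.a)
|PSO outcomes| = 8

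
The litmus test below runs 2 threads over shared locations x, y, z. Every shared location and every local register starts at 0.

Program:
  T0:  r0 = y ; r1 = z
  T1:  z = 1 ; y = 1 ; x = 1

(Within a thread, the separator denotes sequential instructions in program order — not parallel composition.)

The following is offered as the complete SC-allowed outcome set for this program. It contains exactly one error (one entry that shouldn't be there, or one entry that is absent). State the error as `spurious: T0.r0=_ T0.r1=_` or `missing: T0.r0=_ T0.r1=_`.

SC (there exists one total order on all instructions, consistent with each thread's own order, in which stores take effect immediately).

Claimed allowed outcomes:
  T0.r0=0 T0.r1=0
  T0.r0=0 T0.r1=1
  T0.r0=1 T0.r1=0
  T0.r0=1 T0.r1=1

spurious: T0.r0=1 T0.r1=0

outcome vector order: (T0.r0,T0.r1)
[SC] allowed = {0/0; 0/1; 1/1}
claimed∖SC = {1/0}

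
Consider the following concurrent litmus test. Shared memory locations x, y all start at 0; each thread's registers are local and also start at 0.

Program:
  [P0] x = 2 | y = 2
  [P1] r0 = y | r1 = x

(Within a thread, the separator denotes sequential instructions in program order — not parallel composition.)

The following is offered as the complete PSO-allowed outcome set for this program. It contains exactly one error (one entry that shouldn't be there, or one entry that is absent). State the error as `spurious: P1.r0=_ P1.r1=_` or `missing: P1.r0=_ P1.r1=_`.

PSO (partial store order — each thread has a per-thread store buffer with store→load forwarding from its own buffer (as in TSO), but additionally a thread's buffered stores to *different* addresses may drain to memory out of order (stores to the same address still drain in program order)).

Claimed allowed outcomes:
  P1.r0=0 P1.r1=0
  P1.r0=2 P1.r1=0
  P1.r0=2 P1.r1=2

missing: P1.r0=0 P1.r1=2

outcome vector order: (P1.r0,P1.r1)
[PSO] allowed = {<0 0> <0 2> <2 0> <2 2>}
PSO∖claimed = {<0 2>}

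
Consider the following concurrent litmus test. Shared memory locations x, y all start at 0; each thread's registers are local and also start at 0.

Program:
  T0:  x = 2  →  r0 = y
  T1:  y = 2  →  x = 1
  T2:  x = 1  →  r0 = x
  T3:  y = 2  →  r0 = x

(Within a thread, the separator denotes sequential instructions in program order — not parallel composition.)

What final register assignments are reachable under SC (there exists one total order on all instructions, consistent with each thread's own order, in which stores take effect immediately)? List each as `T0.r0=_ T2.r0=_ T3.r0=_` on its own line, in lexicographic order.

T0.r0=0 T2.r0=1 T3.r0=1
T0.r0=0 T2.r0=1 T3.r0=2
T0.r0=0 T2.r0=2 T3.r0=1
T0.r0=0 T2.r0=2 T3.r0=2
T0.r0=2 T2.r0=1 T3.r0=0
T0.r0=2 T2.r0=1 T3.r0=1
T0.r0=2 T2.r0=1 T3.r0=2
T0.r0=2 T2.r0=2 T3.r0=0
T0.r0=2 T2.r0=2 T3.r0=1
T0.r0=2 T2.r0=2 T3.r0=2

outcome vector order: (T0.r0,T2.r0,T3.r0)
|SC outcomes| = 10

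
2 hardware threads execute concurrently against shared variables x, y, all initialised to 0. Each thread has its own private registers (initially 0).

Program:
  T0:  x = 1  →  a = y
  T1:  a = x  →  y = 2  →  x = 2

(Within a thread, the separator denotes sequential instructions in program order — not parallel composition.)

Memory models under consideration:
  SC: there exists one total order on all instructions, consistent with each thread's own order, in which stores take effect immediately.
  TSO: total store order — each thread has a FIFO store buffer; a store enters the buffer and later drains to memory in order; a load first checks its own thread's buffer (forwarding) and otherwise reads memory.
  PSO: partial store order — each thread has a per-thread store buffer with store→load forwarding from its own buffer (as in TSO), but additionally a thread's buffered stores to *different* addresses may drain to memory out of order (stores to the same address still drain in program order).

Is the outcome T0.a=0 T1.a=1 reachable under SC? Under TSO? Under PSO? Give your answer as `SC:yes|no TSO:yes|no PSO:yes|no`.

SC:yes TSO:yes PSO:yes

outcome vector order: (T0.a,T1.a)
[SC] allowed = {0/0; 0/1; 2/0; 2/1}
[TSO] allowed = {0/0; 0/1; 2/0; 2/1}
[PSO] allowed = {0/0; 0/1; 2/0; 2/1}
target 0/1 ∈ {SC,TSO,PSO}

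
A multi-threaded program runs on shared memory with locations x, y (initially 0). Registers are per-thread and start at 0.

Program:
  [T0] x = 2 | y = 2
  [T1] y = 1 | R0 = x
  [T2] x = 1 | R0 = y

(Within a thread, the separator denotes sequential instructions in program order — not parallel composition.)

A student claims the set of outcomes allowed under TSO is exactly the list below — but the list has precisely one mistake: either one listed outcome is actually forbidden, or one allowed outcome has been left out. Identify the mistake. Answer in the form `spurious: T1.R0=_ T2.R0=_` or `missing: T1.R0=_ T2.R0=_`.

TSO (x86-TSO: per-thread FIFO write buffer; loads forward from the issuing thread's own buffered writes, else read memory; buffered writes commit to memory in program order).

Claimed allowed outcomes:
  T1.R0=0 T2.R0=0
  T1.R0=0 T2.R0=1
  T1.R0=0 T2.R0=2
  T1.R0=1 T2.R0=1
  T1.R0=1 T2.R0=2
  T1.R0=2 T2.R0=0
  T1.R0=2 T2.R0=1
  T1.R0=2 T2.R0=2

outcome vector order: (T1.R0,T2.R0)
under TSO → (0,0), (0,1), (0,2), (1,0), (1,1), (1,2), (2,0), (2,1), (2,2)
TSO∖claimed = {(1,0)}

missing: T1.R0=1 T2.R0=0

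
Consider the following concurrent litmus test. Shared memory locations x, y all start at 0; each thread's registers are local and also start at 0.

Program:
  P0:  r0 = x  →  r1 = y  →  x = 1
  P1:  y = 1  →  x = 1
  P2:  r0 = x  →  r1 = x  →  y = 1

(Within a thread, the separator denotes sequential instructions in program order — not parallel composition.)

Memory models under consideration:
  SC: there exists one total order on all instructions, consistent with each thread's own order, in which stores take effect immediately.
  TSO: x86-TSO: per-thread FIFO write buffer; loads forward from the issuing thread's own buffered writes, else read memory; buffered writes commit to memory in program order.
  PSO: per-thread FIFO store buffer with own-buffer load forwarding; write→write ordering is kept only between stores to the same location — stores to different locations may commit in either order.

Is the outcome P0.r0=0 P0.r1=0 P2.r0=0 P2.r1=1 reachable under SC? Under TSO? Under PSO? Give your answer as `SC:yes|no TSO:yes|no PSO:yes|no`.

outcome vector order: (P0.r0,P0.r1,P2.r0,P2.r1)
SC: 9 outcomes — {<0 0 0 0>; <0 0 0 1>; <0 0 1 1>; <0 1 0 0>; <0 1 0 1>; <0 1 1 1>; <1 1 0 0>; <1 1 0 1>; <1 1 1 1>}
TSO: 9 outcomes — {<0 0 0 0>; <0 0 0 1>; <0 0 1 1>; <0 1 0 0>; <0 1 0 1>; <0 1 1 1>; <1 1 0 0>; <1 1 0 1>; <1 1 1 1>}
PSO: 12 outcomes — {<0 0 0 0>; <0 0 0 1>; <0 0 1 1>; <0 1 0 0>; <0 1 0 1>; <0 1 1 1>; <1 0 0 0>; <1 0 0 1>; <1 0 1 1>; <1 1 0 0>; <1 1 0 1>; <1 1 1 1>}
target <0 0 0 1> ∈ {SC,TSO,PSO}

SC:yes TSO:yes PSO:yes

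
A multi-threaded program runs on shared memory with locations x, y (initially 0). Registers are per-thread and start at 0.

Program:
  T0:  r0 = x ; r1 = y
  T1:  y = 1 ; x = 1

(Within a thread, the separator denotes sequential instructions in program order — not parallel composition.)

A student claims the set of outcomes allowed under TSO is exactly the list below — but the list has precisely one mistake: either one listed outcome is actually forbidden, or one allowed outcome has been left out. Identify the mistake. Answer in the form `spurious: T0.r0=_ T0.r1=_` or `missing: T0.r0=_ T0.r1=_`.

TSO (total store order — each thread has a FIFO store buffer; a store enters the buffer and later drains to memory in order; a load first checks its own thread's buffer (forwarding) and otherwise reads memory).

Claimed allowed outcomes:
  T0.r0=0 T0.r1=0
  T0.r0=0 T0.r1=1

missing: T0.r0=1 T0.r1=1

outcome vector order: (T0.r0,T0.r1)
[TSO] allowed = {<0 0> <0 1> <1 1>}
TSO∖claimed = {<1 1>}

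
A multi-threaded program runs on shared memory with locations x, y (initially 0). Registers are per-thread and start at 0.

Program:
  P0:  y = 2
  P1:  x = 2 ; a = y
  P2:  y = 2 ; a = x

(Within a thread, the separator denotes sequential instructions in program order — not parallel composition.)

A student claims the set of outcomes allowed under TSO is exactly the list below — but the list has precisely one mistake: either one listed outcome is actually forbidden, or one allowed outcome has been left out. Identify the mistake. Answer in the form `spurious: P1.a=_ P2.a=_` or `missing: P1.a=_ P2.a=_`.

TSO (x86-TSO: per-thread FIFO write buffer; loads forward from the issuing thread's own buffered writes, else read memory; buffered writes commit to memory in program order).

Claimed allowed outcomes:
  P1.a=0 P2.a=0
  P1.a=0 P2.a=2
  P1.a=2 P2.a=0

outcome vector order: (P1.a,P2.a)
under TSO → <0 0> <0 2> <2 0> <2 2>
TSO∖claimed = {<2 2>}

missing: P1.a=2 P2.a=2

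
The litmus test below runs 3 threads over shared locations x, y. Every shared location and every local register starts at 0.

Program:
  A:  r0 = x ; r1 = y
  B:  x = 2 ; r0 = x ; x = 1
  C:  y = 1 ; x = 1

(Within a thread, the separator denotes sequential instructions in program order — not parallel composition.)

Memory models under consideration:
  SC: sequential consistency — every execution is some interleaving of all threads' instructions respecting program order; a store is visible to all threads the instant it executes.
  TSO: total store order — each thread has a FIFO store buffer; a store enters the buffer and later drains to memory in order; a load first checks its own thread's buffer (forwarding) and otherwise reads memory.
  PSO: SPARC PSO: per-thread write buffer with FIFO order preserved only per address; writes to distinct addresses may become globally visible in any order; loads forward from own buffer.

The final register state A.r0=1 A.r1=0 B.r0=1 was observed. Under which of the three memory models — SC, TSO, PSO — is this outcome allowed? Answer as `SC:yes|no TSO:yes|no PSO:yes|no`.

SC:no TSO:no PSO:yes

outcome vector order: (A.r0,A.r1,B.r0)
under SC → 001, 002, 011, 012, 102, 111, 112, 201, 202, 211, 212
under TSO → 001, 002, 011, 012, 102, 111, 112, 201, 202, 211, 212
under PSO → 001, 002, 011, 012, 101, 102, 111, 112, 201, 202, 211, 212
target 101 ∈ {PSO}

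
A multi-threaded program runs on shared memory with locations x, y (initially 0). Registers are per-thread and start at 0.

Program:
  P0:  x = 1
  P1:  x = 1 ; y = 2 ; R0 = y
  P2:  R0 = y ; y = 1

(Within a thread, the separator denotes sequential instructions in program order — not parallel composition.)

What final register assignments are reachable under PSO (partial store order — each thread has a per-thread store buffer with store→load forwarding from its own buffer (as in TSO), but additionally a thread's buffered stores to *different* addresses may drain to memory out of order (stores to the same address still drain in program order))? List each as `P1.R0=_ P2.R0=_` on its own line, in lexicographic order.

outcome vector order: (P1.R0,P2.R0)
|PSO outcomes| = 4

P1.R0=1 P2.R0=0
P1.R0=1 P2.R0=2
P1.R0=2 P2.R0=0
P1.R0=2 P2.R0=2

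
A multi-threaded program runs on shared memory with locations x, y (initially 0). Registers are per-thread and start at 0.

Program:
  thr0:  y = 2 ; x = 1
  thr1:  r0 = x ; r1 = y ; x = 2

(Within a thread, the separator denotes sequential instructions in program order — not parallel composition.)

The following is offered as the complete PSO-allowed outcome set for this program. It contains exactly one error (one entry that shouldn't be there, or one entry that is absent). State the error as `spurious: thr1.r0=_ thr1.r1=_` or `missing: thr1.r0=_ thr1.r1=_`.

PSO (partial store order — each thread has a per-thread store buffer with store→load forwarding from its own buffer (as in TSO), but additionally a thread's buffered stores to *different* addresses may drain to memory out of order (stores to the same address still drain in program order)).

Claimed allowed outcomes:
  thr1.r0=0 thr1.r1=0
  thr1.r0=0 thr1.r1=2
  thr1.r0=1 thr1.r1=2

outcome vector order: (thr1.r0,thr1.r1)
PSO: 4 outcomes — {0/0 0/2 1/0 1/2}
PSO∖claimed = {1/0}

missing: thr1.r0=1 thr1.r1=0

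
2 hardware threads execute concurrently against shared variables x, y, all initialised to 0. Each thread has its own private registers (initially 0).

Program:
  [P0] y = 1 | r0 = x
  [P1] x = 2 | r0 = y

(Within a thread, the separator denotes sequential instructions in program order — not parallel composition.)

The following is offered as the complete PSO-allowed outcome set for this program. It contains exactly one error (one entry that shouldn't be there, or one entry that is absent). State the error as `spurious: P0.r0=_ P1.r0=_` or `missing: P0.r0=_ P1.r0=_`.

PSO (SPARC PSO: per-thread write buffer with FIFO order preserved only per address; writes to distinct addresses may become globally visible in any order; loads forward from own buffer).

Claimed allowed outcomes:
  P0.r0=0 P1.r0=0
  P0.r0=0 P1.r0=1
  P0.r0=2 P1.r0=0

missing: P0.r0=2 P1.r0=1

outcome vector order: (P0.r0,P1.r0)
under PSO → <0 0> <0 1> <2 0> <2 1>
PSO∖claimed = {<2 1>}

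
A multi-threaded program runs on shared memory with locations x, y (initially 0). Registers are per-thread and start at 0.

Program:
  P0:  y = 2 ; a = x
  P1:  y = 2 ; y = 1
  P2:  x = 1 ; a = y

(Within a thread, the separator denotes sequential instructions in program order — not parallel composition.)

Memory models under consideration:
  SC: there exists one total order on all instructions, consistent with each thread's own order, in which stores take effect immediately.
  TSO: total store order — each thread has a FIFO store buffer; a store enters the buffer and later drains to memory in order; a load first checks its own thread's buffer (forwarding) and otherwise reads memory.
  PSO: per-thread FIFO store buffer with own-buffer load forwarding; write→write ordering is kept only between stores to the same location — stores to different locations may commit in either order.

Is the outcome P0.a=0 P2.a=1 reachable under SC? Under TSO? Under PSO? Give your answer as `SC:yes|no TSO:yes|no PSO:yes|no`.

outcome vector order: (P0.a,P2.a)
SC (5): (0,1), (0,2), (1,0), (1,1), (1,2)
TSO (6): (0,0), (0,1), (0,2), (1,0), (1,1), (1,2)
PSO (6): (0,0), (0,1), (0,2), (1,0), (1,1), (1,2)
target (0,1) ∈ {SC,TSO,PSO}

SC:yes TSO:yes PSO:yes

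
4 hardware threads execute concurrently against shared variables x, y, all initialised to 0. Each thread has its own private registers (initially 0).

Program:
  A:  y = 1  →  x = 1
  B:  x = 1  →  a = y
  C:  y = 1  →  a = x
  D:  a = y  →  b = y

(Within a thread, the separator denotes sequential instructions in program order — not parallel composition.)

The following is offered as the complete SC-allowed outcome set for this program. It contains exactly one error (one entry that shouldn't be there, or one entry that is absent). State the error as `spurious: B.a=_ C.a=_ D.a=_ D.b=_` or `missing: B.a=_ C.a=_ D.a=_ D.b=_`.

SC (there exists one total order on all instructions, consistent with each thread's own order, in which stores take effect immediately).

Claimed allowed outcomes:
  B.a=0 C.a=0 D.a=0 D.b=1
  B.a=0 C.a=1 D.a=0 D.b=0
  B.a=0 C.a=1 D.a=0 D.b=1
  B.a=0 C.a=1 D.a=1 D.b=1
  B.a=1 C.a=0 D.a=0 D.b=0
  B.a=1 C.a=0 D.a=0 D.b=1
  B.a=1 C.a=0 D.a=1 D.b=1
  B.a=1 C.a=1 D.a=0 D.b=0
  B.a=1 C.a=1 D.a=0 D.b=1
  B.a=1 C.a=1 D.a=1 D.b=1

outcome vector order: (B.a,C.a,D.a,D.b)
[SC] allowed = {0/1/0/0, 0/1/0/1, 0/1/1/1, 1/0/0/0, 1/0/0/1, 1/0/1/1, 1/1/0/0, 1/1/0/1, 1/1/1/1}
claimed∖SC = {0/0/0/1}

spurious: B.a=0 C.a=0 D.a=0 D.b=1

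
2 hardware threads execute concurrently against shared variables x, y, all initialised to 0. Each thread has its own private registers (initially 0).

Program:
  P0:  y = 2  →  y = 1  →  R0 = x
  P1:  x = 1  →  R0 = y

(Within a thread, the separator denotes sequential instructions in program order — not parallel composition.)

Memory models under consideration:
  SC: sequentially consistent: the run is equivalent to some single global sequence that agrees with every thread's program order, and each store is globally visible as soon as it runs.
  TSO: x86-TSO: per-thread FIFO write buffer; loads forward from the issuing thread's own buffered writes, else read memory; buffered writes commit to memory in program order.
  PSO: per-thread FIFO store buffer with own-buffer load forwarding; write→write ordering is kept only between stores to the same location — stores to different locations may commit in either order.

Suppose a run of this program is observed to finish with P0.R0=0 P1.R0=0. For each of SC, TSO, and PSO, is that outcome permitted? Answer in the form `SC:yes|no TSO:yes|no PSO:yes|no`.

outcome vector order: (P0.R0,P1.R0)
SC: 4 outcomes — {01 10 11 12}
TSO: 6 outcomes — {00 01 02 10 11 12}
PSO: 6 outcomes — {00 01 02 10 11 12}
target 00 ∈ {TSO,PSO}

SC:no TSO:yes PSO:yes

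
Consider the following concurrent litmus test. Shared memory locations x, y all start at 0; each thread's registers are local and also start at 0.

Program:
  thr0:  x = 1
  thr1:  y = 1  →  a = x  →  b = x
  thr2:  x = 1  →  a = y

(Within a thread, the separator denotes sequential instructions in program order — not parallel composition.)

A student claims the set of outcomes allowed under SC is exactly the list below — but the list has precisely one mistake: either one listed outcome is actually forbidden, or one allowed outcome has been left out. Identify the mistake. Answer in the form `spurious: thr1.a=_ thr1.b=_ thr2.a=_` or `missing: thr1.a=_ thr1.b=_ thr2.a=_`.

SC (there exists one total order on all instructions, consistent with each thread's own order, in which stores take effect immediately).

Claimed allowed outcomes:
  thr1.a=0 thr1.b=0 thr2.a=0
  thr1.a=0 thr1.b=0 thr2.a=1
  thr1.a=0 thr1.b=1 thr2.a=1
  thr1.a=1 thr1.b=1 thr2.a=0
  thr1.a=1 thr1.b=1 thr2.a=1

spurious: thr1.a=0 thr1.b=0 thr2.a=0

outcome vector order: (thr1.a,thr1.b,thr2.a)
under SC → 001, 011, 110, 111
claimed∖SC = {000}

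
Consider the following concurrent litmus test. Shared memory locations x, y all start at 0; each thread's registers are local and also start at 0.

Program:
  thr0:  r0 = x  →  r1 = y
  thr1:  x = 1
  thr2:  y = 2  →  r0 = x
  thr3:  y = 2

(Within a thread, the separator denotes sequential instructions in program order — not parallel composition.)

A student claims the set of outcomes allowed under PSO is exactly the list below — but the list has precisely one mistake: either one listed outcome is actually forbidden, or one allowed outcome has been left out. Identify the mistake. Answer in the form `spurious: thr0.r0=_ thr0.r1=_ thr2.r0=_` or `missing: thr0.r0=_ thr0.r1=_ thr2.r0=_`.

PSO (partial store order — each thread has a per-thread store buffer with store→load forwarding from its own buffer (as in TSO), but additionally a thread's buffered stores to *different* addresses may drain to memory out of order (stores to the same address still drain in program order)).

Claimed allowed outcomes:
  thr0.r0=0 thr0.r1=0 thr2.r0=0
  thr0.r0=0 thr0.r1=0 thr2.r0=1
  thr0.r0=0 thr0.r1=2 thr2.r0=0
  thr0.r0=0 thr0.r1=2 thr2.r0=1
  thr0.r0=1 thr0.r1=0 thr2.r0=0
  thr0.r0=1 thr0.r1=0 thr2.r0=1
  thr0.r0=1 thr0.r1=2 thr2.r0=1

missing: thr0.r0=1 thr0.r1=2 thr2.r0=0

outcome vector order: (thr0.r0,thr0.r1,thr2.r0)
PSO (8): (0,0,0), (0,0,1), (0,2,0), (0,2,1), (1,0,0), (1,0,1), (1,2,0), (1,2,1)
PSO∖claimed = {(1,2,0)}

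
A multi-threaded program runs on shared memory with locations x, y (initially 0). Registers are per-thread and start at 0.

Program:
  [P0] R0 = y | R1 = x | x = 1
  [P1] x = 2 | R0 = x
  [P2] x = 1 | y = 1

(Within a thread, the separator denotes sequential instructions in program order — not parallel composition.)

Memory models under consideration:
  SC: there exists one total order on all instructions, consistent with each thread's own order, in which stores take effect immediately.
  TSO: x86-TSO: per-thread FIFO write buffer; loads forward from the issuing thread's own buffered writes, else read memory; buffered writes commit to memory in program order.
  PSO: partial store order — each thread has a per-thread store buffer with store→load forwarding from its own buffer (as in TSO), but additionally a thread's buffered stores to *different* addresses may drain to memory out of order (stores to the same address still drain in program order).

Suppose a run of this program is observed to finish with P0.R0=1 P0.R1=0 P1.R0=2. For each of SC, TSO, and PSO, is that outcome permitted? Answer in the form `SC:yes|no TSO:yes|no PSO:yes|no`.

SC:no TSO:no PSO:yes

outcome vector order: (P0.R0,P0.R1,P1.R0)
SC (10): (0,0,1) (0,0,2) (0,1,1) (0,1,2) (0,2,1) (0,2,2) (1,1,1) (1,1,2) (1,2,1) (1,2,2)
TSO (10): (0,0,1) (0,0,2) (0,1,1) (0,1,2) (0,2,1) (0,2,2) (1,1,1) (1,1,2) (1,2,1) (1,2,2)
PSO (12): (0,0,1) (0,0,2) (0,1,1) (0,1,2) (0,2,1) (0,2,2) (1,0,1) (1,0,2) (1,1,1) (1,1,2) (1,2,1) (1,2,2)
target (1,0,2) ∈ {PSO}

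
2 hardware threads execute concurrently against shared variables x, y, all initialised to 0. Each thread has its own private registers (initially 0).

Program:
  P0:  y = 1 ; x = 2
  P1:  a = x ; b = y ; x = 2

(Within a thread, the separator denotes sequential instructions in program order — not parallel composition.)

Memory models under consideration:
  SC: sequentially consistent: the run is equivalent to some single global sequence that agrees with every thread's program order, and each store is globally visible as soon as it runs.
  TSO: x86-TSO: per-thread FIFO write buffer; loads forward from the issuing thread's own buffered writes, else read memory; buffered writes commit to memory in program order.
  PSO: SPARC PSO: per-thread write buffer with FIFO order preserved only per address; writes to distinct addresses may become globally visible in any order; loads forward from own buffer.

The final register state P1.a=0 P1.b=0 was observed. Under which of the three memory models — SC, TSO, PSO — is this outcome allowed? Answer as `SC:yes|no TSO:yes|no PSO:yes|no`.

outcome vector order: (P1.a,P1.b)
SC (3): 00 01 21
TSO (3): 00 01 21
PSO (4): 00 01 20 21
target 00 ∈ {SC,TSO,PSO}

SC:yes TSO:yes PSO:yes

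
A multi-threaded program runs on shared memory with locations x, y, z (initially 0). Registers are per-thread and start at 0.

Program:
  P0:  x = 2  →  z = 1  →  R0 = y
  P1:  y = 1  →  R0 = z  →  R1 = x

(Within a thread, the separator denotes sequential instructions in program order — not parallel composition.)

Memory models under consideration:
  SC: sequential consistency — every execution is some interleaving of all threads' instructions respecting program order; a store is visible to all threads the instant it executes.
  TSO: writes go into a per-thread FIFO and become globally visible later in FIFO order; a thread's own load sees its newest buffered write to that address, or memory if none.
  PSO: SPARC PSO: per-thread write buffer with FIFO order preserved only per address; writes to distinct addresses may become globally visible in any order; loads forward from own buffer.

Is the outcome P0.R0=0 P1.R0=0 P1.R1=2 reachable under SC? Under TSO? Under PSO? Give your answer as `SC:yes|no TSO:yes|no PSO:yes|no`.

outcome vector order: (P0.R0,P1.R0,P1.R1)
SC: 4 outcomes — {<0 1 2>, <1 0 0>, <1 0 2>, <1 1 2>}
TSO: 6 outcomes — {<0 0 0>, <0 0 2>, <0 1 2>, <1 0 0>, <1 0 2>, <1 1 2>}
PSO: 8 outcomes — {<0 0 0>, <0 0 2>, <0 1 0>, <0 1 2>, <1 0 0>, <1 0 2>, <1 1 0>, <1 1 2>}
target <0 0 2> ∈ {TSO,PSO}

SC:no TSO:yes PSO:yes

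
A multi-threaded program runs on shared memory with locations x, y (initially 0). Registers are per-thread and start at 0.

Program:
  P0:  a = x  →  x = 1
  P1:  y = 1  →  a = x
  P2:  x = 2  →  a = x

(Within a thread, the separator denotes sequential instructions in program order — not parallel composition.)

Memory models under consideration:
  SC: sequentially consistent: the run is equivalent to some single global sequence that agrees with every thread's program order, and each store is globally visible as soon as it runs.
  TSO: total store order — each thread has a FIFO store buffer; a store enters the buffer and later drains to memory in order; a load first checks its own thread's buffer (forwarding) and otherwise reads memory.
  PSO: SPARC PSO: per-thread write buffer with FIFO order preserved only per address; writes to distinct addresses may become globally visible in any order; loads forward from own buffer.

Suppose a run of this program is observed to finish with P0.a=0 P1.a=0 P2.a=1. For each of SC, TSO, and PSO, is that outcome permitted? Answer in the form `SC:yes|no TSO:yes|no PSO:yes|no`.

outcome vector order: (P0.a,P1.a,P2.a)
under SC → <0 0 1>, <0 0 2>, <0 1 1>, <0 1 2>, <0 2 1>, <0 2 2>, <2 0 1>, <2 0 2>, <2 1 1>, <2 1 2>, <2 2 1>, <2 2 2>
under TSO → <0 0 1>, <0 0 2>, <0 1 1>, <0 1 2>, <0 2 1>, <0 2 2>, <2 0 1>, <2 0 2>, <2 1 1>, <2 1 2>, <2 2 1>, <2 2 2>
under PSO → <0 0 1>, <0 0 2>, <0 1 1>, <0 1 2>, <0 2 1>, <0 2 2>, <2 0 1>, <2 0 2>, <2 1 1>, <2 1 2>, <2 2 1>, <2 2 2>
target <0 0 1> ∈ {SC,TSO,PSO}

SC:yes TSO:yes PSO:yes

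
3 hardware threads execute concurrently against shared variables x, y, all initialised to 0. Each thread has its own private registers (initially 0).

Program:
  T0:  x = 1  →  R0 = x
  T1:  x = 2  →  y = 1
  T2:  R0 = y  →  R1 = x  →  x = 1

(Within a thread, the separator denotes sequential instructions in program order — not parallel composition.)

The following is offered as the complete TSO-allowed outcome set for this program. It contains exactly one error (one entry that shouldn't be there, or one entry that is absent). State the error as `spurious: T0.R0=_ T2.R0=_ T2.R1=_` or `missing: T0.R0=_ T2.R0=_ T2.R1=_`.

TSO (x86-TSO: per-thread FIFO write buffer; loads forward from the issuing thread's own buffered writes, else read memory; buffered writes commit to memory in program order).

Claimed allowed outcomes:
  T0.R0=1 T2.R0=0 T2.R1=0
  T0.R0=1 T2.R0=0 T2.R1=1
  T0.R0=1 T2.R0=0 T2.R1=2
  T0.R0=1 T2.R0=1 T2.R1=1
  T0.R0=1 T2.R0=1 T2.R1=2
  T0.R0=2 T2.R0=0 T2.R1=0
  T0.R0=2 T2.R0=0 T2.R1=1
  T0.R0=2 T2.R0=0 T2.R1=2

missing: T0.R0=2 T2.R0=1 T2.R1=2

outcome vector order: (T0.R0,T2.R0,T2.R1)
[TSO] allowed = {1/0/0 1/0/1 1/0/2 1/1/1 1/1/2 2/0/0 2/0/1 2/0/2 2/1/2}
TSO∖claimed = {2/1/2}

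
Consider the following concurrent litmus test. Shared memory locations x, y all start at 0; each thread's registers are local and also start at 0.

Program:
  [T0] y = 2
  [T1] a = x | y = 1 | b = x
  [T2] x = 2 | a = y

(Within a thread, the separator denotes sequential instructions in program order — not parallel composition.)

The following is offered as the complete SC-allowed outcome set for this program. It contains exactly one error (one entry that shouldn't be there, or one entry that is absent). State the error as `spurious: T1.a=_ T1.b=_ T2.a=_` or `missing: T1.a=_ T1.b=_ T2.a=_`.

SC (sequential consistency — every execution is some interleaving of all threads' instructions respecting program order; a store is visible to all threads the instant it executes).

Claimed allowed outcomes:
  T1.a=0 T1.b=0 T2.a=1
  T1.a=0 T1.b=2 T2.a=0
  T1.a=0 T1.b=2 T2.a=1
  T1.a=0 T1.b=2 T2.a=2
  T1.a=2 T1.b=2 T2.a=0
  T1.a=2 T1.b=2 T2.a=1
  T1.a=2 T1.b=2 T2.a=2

outcome vector order: (T1.a,T1.b,T2.a)
[SC] allowed = {<0 0 1> <0 0 2> <0 2 0> <0 2 1> <0 2 2> <2 2 0> <2 2 1> <2 2 2>}
SC∖claimed = {<0 0 2>}

missing: T1.a=0 T1.b=0 T2.a=2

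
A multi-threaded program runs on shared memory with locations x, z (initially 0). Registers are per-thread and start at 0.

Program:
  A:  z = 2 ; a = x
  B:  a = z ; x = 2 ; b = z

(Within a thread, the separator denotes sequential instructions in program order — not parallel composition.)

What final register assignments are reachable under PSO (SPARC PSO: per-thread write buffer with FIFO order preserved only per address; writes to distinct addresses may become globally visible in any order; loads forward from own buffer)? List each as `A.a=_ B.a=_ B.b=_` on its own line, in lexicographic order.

A.a=0 B.a=0 B.b=0
A.a=0 B.a=0 B.b=2
A.a=0 B.a=2 B.b=2
A.a=2 B.a=0 B.b=0
A.a=2 B.a=0 B.b=2
A.a=2 B.a=2 B.b=2

outcome vector order: (A.a,B.a,B.b)
|PSO outcomes| = 6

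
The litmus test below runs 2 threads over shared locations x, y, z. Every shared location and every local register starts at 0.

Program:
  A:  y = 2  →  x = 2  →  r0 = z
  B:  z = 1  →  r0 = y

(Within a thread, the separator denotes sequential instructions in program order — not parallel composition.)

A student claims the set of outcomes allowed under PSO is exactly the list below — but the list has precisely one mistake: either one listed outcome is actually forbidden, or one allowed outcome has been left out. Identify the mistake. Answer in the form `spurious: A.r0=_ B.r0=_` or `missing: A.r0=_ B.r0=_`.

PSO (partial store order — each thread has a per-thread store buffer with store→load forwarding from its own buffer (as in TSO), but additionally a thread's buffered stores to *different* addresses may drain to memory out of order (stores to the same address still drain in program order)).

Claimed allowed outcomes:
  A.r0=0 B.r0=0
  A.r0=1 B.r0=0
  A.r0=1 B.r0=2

missing: A.r0=0 B.r0=2

outcome vector order: (A.r0,B.r0)
under PSO → 00; 02; 10; 12
PSO∖claimed = {02}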